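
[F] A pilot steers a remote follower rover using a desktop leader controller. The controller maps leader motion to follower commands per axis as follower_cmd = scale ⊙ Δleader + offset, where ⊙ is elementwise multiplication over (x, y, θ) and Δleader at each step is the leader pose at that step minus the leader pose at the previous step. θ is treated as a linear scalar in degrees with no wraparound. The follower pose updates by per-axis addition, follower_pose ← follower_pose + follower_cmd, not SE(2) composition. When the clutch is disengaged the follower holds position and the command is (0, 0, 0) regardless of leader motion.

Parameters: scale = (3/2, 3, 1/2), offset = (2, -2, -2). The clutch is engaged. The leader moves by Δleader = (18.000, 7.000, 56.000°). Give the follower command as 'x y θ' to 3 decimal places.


axis x: 3/2·18.000 + 2 = 29.000
axis y: 3·7.000 + -2 = 19.000
axis θ: 1/2·56.000 + -2 = 26.000

29.000 19.000 26.000


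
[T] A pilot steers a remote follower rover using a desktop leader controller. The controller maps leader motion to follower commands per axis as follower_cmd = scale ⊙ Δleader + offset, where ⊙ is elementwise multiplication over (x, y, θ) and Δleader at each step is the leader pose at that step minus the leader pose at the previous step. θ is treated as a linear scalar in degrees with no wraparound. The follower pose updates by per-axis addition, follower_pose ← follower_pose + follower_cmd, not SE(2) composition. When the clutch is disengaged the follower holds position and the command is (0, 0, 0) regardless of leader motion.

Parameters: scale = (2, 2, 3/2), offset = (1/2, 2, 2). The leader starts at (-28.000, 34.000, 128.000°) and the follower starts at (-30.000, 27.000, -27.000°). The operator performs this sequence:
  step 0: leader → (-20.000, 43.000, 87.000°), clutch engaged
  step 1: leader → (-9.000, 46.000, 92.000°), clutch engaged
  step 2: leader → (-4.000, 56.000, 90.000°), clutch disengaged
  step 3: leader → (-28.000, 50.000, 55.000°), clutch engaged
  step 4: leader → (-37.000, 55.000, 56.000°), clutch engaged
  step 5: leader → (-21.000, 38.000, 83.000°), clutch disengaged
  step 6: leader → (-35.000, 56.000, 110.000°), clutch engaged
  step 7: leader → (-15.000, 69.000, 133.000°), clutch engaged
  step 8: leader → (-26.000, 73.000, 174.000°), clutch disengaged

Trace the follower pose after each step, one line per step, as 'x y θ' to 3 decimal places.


-13.500 47.000 -86.500
9.000 55.000 -77.000
9.000 55.000 -77.000
-38.500 45.000 -127.500
-56.000 57.000 -124.000
-56.000 57.000 -124.000
-83.500 95.000 -81.500
-43.000 123.000 -45.000
-43.000 123.000 -45.000

step 0: Δleader=(8.000, 9.000, -41.000°), engaged; cmd=(16.500, 20.000, -59.500°) → follower=(-13.500, 47.000, -86.500°)
step 1: Δleader=(11.000, 3.000, 5.000°), engaged; cmd=(22.500, 8.000, 9.500°) → follower=(9.000, 55.000, -77.000°)
step 2: Δleader=(5.000, 10.000, -2.000°), disengaged; cmd=(0,0,0) → follower holds at (9.000, 55.000, -77.000°)
step 3: Δleader=(-24.000, -6.000, -35.000°), engaged; cmd=(-47.500, -10.000, -50.500°) → follower=(-38.500, 45.000, -127.500°)
step 4: Δleader=(-9.000, 5.000, 1.000°), engaged; cmd=(-17.500, 12.000, 3.500°) → follower=(-56.000, 57.000, -124.000°)
step 5: Δleader=(16.000, -17.000, 27.000°), disengaged; cmd=(0,0,0) → follower holds at (-56.000, 57.000, -124.000°)
step 6: Δleader=(-14.000, 18.000, 27.000°), engaged; cmd=(-27.500, 38.000, 42.500°) → follower=(-83.500, 95.000, -81.500°)
step 7: Δleader=(20.000, 13.000, 23.000°), engaged; cmd=(40.500, 28.000, 36.500°) → follower=(-43.000, 123.000, -45.000°)
step 8: Δleader=(-11.000, 4.000, 41.000°), disengaged; cmd=(0,0,0) → follower holds at (-43.000, 123.000, -45.000°)


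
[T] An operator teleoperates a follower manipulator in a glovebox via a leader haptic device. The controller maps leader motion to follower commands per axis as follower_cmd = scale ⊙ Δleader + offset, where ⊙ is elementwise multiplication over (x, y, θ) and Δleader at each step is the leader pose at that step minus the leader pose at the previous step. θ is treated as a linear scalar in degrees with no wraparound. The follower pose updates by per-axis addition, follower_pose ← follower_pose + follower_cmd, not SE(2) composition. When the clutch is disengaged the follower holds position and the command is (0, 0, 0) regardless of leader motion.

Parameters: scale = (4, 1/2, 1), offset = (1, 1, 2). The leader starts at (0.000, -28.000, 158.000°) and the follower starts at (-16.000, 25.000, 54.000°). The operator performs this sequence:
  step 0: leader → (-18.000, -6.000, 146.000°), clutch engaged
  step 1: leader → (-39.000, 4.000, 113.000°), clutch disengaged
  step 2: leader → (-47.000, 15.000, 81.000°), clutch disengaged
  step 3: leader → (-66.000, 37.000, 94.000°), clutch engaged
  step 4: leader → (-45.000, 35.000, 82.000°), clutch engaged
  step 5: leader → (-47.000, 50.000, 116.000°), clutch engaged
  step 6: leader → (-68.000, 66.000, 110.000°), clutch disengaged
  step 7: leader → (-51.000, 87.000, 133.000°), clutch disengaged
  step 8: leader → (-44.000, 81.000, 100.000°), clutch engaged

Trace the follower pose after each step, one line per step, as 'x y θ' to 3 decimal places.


-87.000 37.000 44.000
-87.000 37.000 44.000
-87.000 37.000 44.000
-162.000 49.000 59.000
-77.000 49.000 49.000
-84.000 57.500 85.000
-84.000 57.500 85.000
-84.000 57.500 85.000
-55.000 55.500 54.000

step 0: Δleader=(-18.000, 22.000, -12.000°), engaged; cmd=(-71.000, 12.000, -10.000°) → follower=(-87.000, 37.000, 44.000°)
step 1: Δleader=(-21.000, 10.000, -33.000°), disengaged; cmd=(0,0,0) → follower holds at (-87.000, 37.000, 44.000°)
step 2: Δleader=(-8.000, 11.000, -32.000°), disengaged; cmd=(0,0,0) → follower holds at (-87.000, 37.000, 44.000°)
step 3: Δleader=(-19.000, 22.000, 13.000°), engaged; cmd=(-75.000, 12.000, 15.000°) → follower=(-162.000, 49.000, 59.000°)
step 4: Δleader=(21.000, -2.000, -12.000°), engaged; cmd=(85.000, 0.000, -10.000°) → follower=(-77.000, 49.000, 49.000°)
step 5: Δleader=(-2.000, 15.000, 34.000°), engaged; cmd=(-7.000, 8.500, 36.000°) → follower=(-84.000, 57.500, 85.000°)
step 6: Δleader=(-21.000, 16.000, -6.000°), disengaged; cmd=(0,0,0) → follower holds at (-84.000, 57.500, 85.000°)
step 7: Δleader=(17.000, 21.000, 23.000°), disengaged; cmd=(0,0,0) → follower holds at (-84.000, 57.500, 85.000°)
step 8: Δleader=(7.000, -6.000, -33.000°), engaged; cmd=(29.000, -2.000, -31.000°) → follower=(-55.000, 55.500, 54.000°)


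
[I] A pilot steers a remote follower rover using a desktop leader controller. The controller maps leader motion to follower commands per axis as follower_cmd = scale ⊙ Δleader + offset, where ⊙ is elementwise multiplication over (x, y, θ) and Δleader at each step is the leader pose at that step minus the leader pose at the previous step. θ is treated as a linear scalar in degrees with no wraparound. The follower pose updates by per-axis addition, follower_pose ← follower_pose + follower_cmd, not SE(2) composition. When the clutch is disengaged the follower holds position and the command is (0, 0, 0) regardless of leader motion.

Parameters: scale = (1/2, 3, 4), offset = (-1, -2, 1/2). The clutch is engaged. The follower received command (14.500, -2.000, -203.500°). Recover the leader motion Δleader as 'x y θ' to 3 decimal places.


31.000 0.000 -51.000

axis x: (14.500 − -1) / (1/2) = 31.000
axis y: (-2.000 − -2) / (3) = 0.000
axis θ: (-203.500 − 1/2) / (4) = -51.000


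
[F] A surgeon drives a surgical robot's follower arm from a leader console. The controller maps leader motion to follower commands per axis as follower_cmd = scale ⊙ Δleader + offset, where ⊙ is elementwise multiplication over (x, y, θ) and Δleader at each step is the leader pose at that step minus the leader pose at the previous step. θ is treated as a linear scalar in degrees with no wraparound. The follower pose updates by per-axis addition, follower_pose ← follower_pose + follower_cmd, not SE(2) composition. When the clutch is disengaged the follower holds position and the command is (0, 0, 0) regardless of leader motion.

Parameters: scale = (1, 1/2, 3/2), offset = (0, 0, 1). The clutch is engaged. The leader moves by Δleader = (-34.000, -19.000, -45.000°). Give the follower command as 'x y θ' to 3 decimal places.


axis x: 1·-34.000 + 0 = -34.000
axis y: 1/2·-19.000 + 0 = -9.500
axis θ: 3/2·-45.000 + 1 = -66.500

-34.000 -9.500 -66.500


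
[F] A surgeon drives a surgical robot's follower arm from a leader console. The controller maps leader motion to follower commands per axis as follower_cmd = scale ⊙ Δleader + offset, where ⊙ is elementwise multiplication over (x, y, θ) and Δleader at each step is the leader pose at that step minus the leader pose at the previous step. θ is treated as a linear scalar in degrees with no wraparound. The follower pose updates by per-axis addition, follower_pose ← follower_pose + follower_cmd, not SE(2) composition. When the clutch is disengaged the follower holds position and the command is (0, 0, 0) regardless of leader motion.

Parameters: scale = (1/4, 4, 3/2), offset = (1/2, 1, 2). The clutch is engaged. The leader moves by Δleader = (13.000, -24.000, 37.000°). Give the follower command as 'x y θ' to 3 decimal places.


3.750 -95.000 57.500

axis x: 1/4·13.000 + 1/2 = 3.750
axis y: 4·-24.000 + 1 = -95.000
axis θ: 3/2·37.000 + 2 = 57.500


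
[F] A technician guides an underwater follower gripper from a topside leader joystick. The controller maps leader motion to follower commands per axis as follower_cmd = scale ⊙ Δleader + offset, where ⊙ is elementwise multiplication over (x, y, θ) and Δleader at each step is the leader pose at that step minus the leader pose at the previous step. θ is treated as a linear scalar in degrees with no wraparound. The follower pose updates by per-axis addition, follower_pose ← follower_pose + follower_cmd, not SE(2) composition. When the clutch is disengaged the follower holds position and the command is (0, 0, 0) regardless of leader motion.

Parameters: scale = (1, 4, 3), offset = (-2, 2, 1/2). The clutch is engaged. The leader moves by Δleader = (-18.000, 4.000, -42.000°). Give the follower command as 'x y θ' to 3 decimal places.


axis x: 1·-18.000 + -2 = -20.000
axis y: 4·4.000 + 2 = 18.000
axis θ: 3·-42.000 + 1/2 = -125.500

-20.000 18.000 -125.500


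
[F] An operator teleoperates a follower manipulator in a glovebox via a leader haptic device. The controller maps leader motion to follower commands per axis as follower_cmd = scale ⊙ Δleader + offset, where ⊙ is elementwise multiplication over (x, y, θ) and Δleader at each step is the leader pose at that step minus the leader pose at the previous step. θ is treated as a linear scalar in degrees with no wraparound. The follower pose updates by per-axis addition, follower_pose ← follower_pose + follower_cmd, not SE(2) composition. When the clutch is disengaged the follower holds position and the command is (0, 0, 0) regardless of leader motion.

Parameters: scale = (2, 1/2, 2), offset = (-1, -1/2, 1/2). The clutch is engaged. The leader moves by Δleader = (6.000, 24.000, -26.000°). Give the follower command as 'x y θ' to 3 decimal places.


axis x: 2·6.000 + -1 = 11.000
axis y: 1/2·24.000 + -1/2 = 11.500
axis θ: 2·-26.000 + 1/2 = -51.500

11.000 11.500 -51.500


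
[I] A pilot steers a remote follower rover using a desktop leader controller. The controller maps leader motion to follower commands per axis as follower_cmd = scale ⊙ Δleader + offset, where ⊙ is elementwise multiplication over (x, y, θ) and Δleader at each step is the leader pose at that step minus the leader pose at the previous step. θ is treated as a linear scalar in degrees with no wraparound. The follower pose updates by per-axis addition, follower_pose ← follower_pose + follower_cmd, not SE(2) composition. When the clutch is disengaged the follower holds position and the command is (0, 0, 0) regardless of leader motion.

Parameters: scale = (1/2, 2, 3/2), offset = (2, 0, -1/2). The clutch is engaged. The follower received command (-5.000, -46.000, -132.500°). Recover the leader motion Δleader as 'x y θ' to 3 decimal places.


-14.000 -23.000 -88.000

axis x: (-5.000 − 2) / (1/2) = -14.000
axis y: (-46.000 − 0) / (2) = -23.000
axis θ: (-132.500 − -1/2) / (3/2) = -88.000


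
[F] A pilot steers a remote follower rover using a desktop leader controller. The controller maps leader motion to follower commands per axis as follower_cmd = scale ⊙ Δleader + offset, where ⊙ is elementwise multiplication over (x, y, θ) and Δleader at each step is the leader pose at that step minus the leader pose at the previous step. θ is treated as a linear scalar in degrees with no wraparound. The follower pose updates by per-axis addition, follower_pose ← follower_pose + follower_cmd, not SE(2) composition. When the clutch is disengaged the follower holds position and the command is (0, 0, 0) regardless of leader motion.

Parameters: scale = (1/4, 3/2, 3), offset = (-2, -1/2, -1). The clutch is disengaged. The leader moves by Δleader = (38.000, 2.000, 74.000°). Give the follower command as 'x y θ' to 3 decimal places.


clutch disengaged → follower holds; cmd = (0, 0, 0)

0.000 0.000 0.000


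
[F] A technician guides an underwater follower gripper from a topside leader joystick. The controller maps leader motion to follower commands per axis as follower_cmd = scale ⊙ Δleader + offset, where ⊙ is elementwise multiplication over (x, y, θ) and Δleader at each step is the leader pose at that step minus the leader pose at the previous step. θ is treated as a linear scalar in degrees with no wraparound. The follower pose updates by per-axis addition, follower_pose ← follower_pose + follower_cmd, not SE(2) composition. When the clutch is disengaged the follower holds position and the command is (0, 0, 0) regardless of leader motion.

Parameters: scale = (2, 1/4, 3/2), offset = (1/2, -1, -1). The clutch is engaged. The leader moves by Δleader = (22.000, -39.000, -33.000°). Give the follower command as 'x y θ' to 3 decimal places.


44.500 -10.750 -50.500

axis x: 2·22.000 + 1/2 = 44.500
axis y: 1/4·-39.000 + -1 = -10.750
axis θ: 3/2·-33.000 + -1 = -50.500


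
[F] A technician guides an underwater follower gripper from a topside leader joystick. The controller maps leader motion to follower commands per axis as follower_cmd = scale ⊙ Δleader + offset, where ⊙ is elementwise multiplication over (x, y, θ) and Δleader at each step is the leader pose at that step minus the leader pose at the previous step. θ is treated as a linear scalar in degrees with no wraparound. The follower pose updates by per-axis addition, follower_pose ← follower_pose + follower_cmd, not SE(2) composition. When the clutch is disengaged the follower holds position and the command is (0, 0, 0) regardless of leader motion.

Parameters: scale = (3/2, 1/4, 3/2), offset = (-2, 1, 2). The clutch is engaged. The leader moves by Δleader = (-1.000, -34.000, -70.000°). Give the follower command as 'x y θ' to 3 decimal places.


-3.500 -7.500 -103.000

axis x: 3/2·-1.000 + -2 = -3.500
axis y: 1/4·-34.000 + 1 = -7.500
axis θ: 3/2·-70.000 + 2 = -103.000


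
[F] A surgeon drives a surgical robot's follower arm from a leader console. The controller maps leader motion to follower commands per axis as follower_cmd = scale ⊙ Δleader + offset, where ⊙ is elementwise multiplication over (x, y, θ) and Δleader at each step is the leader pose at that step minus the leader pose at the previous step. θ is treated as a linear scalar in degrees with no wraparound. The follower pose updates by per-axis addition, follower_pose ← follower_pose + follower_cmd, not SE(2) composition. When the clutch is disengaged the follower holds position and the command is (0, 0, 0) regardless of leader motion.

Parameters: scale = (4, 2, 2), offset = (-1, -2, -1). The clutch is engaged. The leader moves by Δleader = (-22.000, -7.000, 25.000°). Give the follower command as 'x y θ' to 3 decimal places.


-89.000 -16.000 49.000

axis x: 4·-22.000 + -1 = -89.000
axis y: 2·-7.000 + -2 = -16.000
axis θ: 2·25.000 + -1 = 49.000


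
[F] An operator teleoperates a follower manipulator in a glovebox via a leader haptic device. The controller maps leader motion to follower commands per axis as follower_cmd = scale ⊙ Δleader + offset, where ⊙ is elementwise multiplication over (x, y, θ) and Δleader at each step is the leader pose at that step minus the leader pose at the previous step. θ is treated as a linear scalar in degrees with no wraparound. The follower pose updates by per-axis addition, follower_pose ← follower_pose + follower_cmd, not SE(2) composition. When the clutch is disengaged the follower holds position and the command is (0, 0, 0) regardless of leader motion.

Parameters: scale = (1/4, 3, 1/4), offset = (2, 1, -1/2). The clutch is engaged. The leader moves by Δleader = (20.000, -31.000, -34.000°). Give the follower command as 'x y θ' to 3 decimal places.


7.000 -92.000 -9.000

axis x: 1/4·20.000 + 2 = 7.000
axis y: 3·-31.000 + 1 = -92.000
axis θ: 1/4·-34.000 + -1/2 = -9.000


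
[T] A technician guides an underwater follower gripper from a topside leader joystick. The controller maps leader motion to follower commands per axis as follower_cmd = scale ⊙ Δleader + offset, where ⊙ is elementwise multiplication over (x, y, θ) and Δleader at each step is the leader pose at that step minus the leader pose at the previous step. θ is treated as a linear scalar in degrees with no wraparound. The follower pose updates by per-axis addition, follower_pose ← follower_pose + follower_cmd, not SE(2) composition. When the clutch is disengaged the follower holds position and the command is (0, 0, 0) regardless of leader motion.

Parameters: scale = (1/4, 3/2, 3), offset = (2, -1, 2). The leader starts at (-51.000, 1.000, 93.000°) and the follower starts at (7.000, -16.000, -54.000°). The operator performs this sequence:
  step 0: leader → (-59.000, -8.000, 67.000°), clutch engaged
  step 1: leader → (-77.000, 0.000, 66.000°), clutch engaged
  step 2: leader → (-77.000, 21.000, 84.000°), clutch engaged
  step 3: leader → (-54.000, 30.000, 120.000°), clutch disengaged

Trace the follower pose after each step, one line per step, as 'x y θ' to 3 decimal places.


7.000 -30.500 -130.000
4.500 -19.500 -131.000
6.500 11.000 -75.000
6.500 11.000 -75.000

step 0: Δleader=(-8.000, -9.000, -26.000°), engaged; cmd=(0.000, -14.500, -76.000°) → follower=(7.000, -30.500, -130.000°)
step 1: Δleader=(-18.000, 8.000, -1.000°), engaged; cmd=(-2.500, 11.000, -1.000°) → follower=(4.500, -19.500, -131.000°)
step 2: Δleader=(0.000, 21.000, 18.000°), engaged; cmd=(2.000, 30.500, 56.000°) → follower=(6.500, 11.000, -75.000°)
step 3: Δleader=(23.000, 9.000, 36.000°), disengaged; cmd=(0,0,0) → follower holds at (6.500, 11.000, -75.000°)


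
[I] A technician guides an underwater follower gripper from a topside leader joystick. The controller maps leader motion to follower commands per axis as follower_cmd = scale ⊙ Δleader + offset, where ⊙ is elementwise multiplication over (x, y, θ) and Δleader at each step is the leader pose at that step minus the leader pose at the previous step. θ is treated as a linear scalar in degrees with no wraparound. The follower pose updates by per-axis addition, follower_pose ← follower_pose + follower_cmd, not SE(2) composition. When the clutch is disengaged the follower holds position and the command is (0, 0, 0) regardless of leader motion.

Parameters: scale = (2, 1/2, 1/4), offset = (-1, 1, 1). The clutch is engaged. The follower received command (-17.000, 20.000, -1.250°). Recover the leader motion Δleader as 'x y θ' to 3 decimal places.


-8.000 38.000 -9.000

axis x: (-17.000 − -1) / (2) = -8.000
axis y: (20.000 − 1) / (1/2) = 38.000
axis θ: (-1.250 − 1) / (1/4) = -9.000


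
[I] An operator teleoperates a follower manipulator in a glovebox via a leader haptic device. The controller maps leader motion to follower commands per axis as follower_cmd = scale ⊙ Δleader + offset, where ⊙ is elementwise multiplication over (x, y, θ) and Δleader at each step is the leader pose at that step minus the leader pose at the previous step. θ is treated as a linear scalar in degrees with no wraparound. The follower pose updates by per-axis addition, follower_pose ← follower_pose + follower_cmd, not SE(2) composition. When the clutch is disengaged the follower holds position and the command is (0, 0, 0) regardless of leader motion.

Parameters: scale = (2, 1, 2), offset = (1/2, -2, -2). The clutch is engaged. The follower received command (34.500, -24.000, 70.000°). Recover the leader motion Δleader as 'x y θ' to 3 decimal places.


axis x: (34.500 − 1/2) / (2) = 17.000
axis y: (-24.000 − -2) / (1) = -22.000
axis θ: (70.000 − -2) / (2) = 36.000

17.000 -22.000 36.000


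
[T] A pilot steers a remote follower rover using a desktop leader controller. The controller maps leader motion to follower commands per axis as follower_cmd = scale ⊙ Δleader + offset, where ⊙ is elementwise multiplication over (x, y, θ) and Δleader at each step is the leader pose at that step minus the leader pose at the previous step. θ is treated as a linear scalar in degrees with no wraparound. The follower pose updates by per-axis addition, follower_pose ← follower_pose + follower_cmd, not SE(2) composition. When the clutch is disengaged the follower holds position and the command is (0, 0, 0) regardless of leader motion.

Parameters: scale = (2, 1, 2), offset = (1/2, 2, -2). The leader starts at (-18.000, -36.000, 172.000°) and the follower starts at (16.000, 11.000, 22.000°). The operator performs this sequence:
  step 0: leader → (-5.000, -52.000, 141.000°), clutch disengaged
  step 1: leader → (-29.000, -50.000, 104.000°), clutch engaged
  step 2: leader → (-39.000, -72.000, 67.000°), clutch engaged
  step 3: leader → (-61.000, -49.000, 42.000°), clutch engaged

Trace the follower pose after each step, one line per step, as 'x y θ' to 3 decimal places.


16.000 11.000 22.000
-31.500 15.000 -54.000
-51.000 -5.000 -130.000
-94.500 20.000 -182.000

step 0: Δleader=(13.000, -16.000, -31.000°), disengaged; cmd=(0,0,0) → follower holds at (16.000, 11.000, 22.000°)
step 1: Δleader=(-24.000, 2.000, -37.000°), engaged; cmd=(-47.500, 4.000, -76.000°) → follower=(-31.500, 15.000, -54.000°)
step 2: Δleader=(-10.000, -22.000, -37.000°), engaged; cmd=(-19.500, -20.000, -76.000°) → follower=(-51.000, -5.000, -130.000°)
step 3: Δleader=(-22.000, 23.000, -25.000°), engaged; cmd=(-43.500, 25.000, -52.000°) → follower=(-94.500, 20.000, -182.000°)


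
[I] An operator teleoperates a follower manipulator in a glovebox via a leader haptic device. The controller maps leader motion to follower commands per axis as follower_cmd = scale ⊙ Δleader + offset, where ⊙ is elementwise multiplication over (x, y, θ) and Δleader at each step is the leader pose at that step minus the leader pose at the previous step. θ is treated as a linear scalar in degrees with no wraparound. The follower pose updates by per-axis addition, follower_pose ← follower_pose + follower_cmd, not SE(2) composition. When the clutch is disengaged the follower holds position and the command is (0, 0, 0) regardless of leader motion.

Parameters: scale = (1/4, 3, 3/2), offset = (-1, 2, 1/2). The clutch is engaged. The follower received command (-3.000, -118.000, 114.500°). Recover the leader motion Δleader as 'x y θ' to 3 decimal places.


-8.000 -40.000 76.000

axis x: (-3.000 − -1) / (1/4) = -8.000
axis y: (-118.000 − 2) / (3) = -40.000
axis θ: (114.500 − 1/2) / (3/2) = 76.000


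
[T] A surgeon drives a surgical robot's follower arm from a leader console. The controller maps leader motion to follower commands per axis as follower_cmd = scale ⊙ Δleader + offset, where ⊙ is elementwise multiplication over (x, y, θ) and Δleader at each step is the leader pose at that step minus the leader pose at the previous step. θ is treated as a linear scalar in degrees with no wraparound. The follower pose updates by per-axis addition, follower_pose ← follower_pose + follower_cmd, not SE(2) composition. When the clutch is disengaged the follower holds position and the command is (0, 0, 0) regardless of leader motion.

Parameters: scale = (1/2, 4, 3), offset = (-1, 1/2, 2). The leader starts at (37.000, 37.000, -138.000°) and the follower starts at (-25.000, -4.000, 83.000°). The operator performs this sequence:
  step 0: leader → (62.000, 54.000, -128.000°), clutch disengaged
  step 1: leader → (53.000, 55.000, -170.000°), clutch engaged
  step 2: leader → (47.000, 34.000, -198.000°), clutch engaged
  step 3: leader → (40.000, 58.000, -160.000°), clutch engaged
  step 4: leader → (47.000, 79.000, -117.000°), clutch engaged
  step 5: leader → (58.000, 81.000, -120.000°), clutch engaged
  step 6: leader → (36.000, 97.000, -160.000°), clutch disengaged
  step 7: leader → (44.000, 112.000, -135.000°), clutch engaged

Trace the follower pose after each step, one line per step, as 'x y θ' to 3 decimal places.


step 0: Δleader=(25.000, 17.000, 10.000°), disengaged; cmd=(0,0,0) → follower holds at (-25.000, -4.000, 83.000°)
step 1: Δleader=(-9.000, 1.000, -42.000°), engaged; cmd=(-5.500, 4.500, -124.000°) → follower=(-30.500, 0.500, -41.000°)
step 2: Δleader=(-6.000, -21.000, -28.000°), engaged; cmd=(-4.000, -83.500, -82.000°) → follower=(-34.500, -83.000, -123.000°)
step 3: Δleader=(-7.000, 24.000, 38.000°), engaged; cmd=(-4.500, 96.500, 116.000°) → follower=(-39.000, 13.500, -7.000°)
step 4: Δleader=(7.000, 21.000, 43.000°), engaged; cmd=(2.500, 84.500, 131.000°) → follower=(-36.500, 98.000, 124.000°)
step 5: Δleader=(11.000, 2.000, -3.000°), engaged; cmd=(4.500, 8.500, -7.000°) → follower=(-32.000, 106.500, 117.000°)
step 6: Δleader=(-22.000, 16.000, -40.000°), disengaged; cmd=(0,0,0) → follower holds at (-32.000, 106.500, 117.000°)
step 7: Δleader=(8.000, 15.000, 25.000°), engaged; cmd=(3.000, 60.500, 77.000°) → follower=(-29.000, 167.000, 194.000°)

-25.000 -4.000 83.000
-30.500 0.500 -41.000
-34.500 -83.000 -123.000
-39.000 13.500 -7.000
-36.500 98.000 124.000
-32.000 106.500 117.000
-32.000 106.500 117.000
-29.000 167.000 194.000


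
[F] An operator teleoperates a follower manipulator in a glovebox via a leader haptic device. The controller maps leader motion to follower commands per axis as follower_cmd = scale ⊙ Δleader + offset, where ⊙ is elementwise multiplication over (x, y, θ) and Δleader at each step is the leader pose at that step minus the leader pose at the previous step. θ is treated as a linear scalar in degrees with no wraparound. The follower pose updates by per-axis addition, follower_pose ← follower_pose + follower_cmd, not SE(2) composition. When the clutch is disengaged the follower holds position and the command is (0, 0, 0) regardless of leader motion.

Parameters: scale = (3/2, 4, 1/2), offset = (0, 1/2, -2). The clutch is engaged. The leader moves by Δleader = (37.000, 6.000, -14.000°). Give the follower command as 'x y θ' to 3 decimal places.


55.500 24.500 -9.000

axis x: 3/2·37.000 + 0 = 55.500
axis y: 4·6.000 + 1/2 = 24.500
axis θ: 1/2·-14.000 + -2 = -9.000


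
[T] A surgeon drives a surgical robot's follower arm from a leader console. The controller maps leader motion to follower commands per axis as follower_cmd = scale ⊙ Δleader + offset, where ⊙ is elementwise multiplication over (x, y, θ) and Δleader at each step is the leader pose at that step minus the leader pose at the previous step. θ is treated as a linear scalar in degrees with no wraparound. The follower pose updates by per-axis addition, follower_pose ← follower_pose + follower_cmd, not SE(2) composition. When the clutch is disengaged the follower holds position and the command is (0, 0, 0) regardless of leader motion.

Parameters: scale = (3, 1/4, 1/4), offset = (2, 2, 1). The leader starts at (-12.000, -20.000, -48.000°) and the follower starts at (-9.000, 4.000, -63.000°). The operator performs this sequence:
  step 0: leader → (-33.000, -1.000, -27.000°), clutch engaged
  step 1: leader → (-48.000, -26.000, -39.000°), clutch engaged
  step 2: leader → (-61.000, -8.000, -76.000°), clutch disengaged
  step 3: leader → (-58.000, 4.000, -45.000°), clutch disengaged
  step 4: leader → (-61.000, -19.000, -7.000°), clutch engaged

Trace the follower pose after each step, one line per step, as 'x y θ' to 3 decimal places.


-70.000 10.750 -56.750
-113.000 6.500 -58.750
-113.000 6.500 -58.750
-113.000 6.500 -58.750
-120.000 2.750 -48.250

step 0: Δleader=(-21.000, 19.000, 21.000°), engaged; cmd=(-61.000, 6.750, 6.250°) → follower=(-70.000, 10.750, -56.750°)
step 1: Δleader=(-15.000, -25.000, -12.000°), engaged; cmd=(-43.000, -4.250, -2.000°) → follower=(-113.000, 6.500, -58.750°)
step 2: Δleader=(-13.000, 18.000, -37.000°), disengaged; cmd=(0,0,0) → follower holds at (-113.000, 6.500, -58.750°)
step 3: Δleader=(3.000, 12.000, 31.000°), disengaged; cmd=(0,0,0) → follower holds at (-113.000, 6.500, -58.750°)
step 4: Δleader=(-3.000, -23.000, 38.000°), engaged; cmd=(-7.000, -3.750, 10.500°) → follower=(-120.000, 2.750, -48.250°)


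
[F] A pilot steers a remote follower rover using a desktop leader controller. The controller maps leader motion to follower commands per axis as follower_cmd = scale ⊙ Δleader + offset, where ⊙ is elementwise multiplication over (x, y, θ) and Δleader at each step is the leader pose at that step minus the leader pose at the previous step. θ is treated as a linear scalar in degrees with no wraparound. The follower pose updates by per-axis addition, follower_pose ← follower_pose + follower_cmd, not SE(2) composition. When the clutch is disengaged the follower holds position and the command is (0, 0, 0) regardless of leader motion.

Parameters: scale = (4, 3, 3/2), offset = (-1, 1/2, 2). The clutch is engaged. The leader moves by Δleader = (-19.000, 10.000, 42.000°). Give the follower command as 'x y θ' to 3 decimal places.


axis x: 4·-19.000 + -1 = -77.000
axis y: 3·10.000 + 1/2 = 30.500
axis θ: 3/2·42.000 + 2 = 65.000

-77.000 30.500 65.000


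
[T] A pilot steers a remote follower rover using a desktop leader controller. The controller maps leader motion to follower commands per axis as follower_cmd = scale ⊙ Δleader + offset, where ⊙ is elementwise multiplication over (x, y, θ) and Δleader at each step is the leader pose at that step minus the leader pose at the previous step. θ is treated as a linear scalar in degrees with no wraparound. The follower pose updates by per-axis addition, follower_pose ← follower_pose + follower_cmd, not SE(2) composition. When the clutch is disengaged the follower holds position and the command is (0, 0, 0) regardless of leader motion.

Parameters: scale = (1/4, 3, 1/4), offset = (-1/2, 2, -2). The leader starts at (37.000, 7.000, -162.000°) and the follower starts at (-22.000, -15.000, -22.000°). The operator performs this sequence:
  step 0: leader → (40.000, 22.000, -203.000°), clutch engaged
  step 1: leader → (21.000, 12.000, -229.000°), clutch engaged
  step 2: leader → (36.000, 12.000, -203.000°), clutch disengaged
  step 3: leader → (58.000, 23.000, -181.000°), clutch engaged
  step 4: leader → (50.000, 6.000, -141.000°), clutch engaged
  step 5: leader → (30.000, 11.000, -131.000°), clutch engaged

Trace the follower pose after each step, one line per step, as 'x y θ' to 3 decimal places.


step 0: Δleader=(3.000, 15.000, -41.000°), engaged; cmd=(0.250, 47.000, -12.250°) → follower=(-21.750, 32.000, -34.250°)
step 1: Δleader=(-19.000, -10.000, -26.000°), engaged; cmd=(-5.250, -28.000, -8.500°) → follower=(-27.000, 4.000, -42.750°)
step 2: Δleader=(15.000, 0.000, 26.000°), disengaged; cmd=(0,0,0) → follower holds at (-27.000, 4.000, -42.750°)
step 3: Δleader=(22.000, 11.000, 22.000°), engaged; cmd=(5.000, 35.000, 3.500°) → follower=(-22.000, 39.000, -39.250°)
step 4: Δleader=(-8.000, -17.000, 40.000°), engaged; cmd=(-2.500, -49.000, 8.000°) → follower=(-24.500, -10.000, -31.250°)
step 5: Δleader=(-20.000, 5.000, 10.000°), engaged; cmd=(-5.500, 17.000, 0.500°) → follower=(-30.000, 7.000, -30.750°)

-21.750 32.000 -34.250
-27.000 4.000 -42.750
-27.000 4.000 -42.750
-22.000 39.000 -39.250
-24.500 -10.000 -31.250
-30.000 7.000 -30.750


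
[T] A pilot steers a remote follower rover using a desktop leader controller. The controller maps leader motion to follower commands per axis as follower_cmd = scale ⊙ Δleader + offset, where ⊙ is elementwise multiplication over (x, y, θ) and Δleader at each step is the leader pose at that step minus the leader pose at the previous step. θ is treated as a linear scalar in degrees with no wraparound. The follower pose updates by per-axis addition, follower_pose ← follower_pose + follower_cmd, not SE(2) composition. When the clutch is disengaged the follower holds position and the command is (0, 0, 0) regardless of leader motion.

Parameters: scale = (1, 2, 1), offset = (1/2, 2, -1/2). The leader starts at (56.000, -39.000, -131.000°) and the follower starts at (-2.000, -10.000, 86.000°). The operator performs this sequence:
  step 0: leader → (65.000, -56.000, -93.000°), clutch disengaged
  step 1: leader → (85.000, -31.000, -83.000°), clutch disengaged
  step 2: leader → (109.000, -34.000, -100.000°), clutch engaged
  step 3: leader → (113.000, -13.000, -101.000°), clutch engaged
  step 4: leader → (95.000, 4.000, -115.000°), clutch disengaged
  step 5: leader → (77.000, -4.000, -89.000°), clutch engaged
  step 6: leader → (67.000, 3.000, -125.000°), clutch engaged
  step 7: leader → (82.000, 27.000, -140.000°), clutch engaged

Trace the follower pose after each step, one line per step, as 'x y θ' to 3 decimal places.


step 0: Δleader=(9.000, -17.000, 38.000°), disengaged; cmd=(0,0,0) → follower holds at (-2.000, -10.000, 86.000°)
step 1: Δleader=(20.000, 25.000, 10.000°), disengaged; cmd=(0,0,0) → follower holds at (-2.000, -10.000, 86.000°)
step 2: Δleader=(24.000, -3.000, -17.000°), engaged; cmd=(24.500, -4.000, -17.500°) → follower=(22.500, -14.000, 68.500°)
step 3: Δleader=(4.000, 21.000, -1.000°), engaged; cmd=(4.500, 44.000, -1.500°) → follower=(27.000, 30.000, 67.000°)
step 4: Δleader=(-18.000, 17.000, -14.000°), disengaged; cmd=(0,0,0) → follower holds at (27.000, 30.000, 67.000°)
step 5: Δleader=(-18.000, -8.000, 26.000°), engaged; cmd=(-17.500, -14.000, 25.500°) → follower=(9.500, 16.000, 92.500°)
step 6: Δleader=(-10.000, 7.000, -36.000°), engaged; cmd=(-9.500, 16.000, -36.500°) → follower=(0.000, 32.000, 56.000°)
step 7: Δleader=(15.000, 24.000, -15.000°), engaged; cmd=(15.500, 50.000, -15.500°) → follower=(15.500, 82.000, 40.500°)

-2.000 -10.000 86.000
-2.000 -10.000 86.000
22.500 -14.000 68.500
27.000 30.000 67.000
27.000 30.000 67.000
9.500 16.000 92.500
0.000 32.000 56.000
15.500 82.000 40.500


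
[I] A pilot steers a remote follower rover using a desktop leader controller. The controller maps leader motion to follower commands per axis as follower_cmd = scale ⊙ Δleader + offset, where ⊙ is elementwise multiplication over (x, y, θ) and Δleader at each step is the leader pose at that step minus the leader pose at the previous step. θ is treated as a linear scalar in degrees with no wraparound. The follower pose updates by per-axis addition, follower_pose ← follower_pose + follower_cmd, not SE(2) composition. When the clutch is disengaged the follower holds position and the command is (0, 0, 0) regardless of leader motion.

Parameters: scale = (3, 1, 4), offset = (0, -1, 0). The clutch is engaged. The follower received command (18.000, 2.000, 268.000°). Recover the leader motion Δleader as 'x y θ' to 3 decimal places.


axis x: (18.000 − 0) / (3) = 6.000
axis y: (2.000 − -1) / (1) = 3.000
axis θ: (268.000 − 0) / (4) = 67.000

6.000 3.000 67.000


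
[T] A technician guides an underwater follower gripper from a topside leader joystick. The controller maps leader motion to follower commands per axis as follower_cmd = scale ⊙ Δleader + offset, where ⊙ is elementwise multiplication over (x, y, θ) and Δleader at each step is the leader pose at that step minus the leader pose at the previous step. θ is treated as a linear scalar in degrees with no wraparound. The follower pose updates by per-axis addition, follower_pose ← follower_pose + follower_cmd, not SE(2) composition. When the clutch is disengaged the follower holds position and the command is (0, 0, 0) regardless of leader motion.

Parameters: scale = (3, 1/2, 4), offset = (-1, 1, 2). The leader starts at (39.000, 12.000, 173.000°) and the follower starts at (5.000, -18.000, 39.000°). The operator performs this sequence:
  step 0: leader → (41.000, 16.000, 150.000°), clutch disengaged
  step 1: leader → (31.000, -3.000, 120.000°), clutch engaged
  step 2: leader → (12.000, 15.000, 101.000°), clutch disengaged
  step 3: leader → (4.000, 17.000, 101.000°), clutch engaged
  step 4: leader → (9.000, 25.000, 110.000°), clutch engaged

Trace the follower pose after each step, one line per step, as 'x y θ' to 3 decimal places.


step 0: Δleader=(2.000, 4.000, -23.000°), disengaged; cmd=(0,0,0) → follower holds at (5.000, -18.000, 39.000°)
step 1: Δleader=(-10.000, -19.000, -30.000°), engaged; cmd=(-31.000, -8.500, -118.000°) → follower=(-26.000, -26.500, -79.000°)
step 2: Δleader=(-19.000, 18.000, -19.000°), disengaged; cmd=(0,0,0) → follower holds at (-26.000, -26.500, -79.000°)
step 3: Δleader=(-8.000, 2.000, 0.000°), engaged; cmd=(-25.000, 2.000, 2.000°) → follower=(-51.000, -24.500, -77.000°)
step 4: Δleader=(5.000, 8.000, 9.000°), engaged; cmd=(14.000, 5.000, 38.000°) → follower=(-37.000, -19.500, -39.000°)

5.000 -18.000 39.000
-26.000 -26.500 -79.000
-26.000 -26.500 -79.000
-51.000 -24.500 -77.000
-37.000 -19.500 -39.000


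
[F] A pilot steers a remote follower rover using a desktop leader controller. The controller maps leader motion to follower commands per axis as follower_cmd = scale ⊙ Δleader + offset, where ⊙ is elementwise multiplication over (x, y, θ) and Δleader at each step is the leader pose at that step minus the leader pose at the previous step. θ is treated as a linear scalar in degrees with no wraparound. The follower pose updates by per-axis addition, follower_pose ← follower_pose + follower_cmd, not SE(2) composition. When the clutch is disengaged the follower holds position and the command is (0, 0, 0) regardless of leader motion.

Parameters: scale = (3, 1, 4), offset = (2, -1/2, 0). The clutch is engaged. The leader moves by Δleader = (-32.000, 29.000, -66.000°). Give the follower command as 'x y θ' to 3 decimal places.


-94.000 28.500 -264.000

axis x: 3·-32.000 + 2 = -94.000
axis y: 1·29.000 + -1/2 = 28.500
axis θ: 4·-66.000 + 0 = -264.000


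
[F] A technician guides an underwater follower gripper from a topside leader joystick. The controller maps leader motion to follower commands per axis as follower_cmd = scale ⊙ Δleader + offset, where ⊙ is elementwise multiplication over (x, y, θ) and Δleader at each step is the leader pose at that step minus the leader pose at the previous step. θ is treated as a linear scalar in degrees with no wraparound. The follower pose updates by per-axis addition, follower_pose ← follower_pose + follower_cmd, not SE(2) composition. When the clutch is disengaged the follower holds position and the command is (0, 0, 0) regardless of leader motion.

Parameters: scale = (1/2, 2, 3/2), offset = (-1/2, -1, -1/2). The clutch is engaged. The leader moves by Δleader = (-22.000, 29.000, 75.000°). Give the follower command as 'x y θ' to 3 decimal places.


axis x: 1/2·-22.000 + -1/2 = -11.500
axis y: 2·29.000 + -1 = 57.000
axis θ: 3/2·75.000 + -1/2 = 112.000

-11.500 57.000 112.000
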